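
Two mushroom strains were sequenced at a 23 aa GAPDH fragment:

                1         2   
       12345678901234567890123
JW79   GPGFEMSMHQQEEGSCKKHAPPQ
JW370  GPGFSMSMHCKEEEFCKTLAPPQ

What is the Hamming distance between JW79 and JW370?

7

The sequences differ at positions 5 (E/S), 10 (Q/C), 11 (Q/K), 14 (G/E), 15 (S/F), 18 (K/T), 19 (H/L).
That gives 7 mismatches out of 23 aligned sites, so the Hamming distance is 7.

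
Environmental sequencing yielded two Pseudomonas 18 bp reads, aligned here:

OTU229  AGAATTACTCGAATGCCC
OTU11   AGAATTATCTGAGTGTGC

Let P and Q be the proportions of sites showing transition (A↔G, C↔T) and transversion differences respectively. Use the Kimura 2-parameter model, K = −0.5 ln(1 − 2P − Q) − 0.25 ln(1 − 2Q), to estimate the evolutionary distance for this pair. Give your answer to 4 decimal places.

Mismatches occur at site 8 (C↔T, transition), site 9 (T↔C, transition), site 10 (C↔T, transition), site 13 (A↔G, transition), site 16 (C↔T, transition), site 17 (C↔G, transversion).
Of the 6 differences, 5 transitions and 1 transversion over 18 sites: P = 5/18 = 0.277778, Q = 1/18 = 0.055556.
d = −0.5·ln(0.388888) − 0.25·ln(0.888888) = −0.5·(-0.944464) − 0.25·(-0.117784) = 0.5017.

0.5017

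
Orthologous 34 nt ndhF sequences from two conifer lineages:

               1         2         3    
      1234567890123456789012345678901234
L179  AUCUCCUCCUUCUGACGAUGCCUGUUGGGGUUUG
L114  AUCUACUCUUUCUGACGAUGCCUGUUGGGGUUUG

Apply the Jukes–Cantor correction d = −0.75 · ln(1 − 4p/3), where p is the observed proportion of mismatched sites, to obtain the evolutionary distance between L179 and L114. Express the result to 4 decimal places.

Mismatches occur at site 5 (C↔A), site 9 (C↔U).
p = 2/34 = 0.058824.
d = −0.75 · ln(1 − (4/3)·0.058824) = −0.75 · ln(0.921568) = −0.75 · (-0.081679) = 0.0613.

0.0613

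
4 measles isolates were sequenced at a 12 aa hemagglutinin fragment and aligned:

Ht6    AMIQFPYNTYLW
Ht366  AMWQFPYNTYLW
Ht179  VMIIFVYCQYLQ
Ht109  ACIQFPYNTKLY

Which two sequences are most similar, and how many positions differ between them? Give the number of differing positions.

Pairwise Hamming distances:
  Ht6 vs Ht366: 1
  Ht6 vs Ht179: 6
  Ht6 vs Ht109: 3
  Ht366 vs Ht179: 7
  Ht366 vs Ht109: 4
  Ht179 vs Ht109: 8
The smallest is 1, between Ht6 and Ht366.

1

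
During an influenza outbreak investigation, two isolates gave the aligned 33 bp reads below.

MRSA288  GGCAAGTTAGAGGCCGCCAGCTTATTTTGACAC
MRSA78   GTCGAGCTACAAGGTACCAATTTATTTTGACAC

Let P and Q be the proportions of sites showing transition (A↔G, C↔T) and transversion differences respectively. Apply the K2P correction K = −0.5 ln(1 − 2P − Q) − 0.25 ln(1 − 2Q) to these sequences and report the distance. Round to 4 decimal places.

The sequences differ at positions 2 (G/T, transversion), 4 (A/G, transition), 7 (T/C, transition), 10 (G/C, transversion), 12 (G/A, transition), 14 (C/G, transversion), 15 (C/T, transition), 16 (G/A, transition), 20 (G/A, transition), 21 (C/T, transition).
Of the 10 differences, 7 transitions and 3 transversions over 33 sites: P = 7/33 = 0.212121, Q = 3/33 = 0.090909.
d = −0.5·ln(0.484849) − 0.25·ln(0.818182) = −0.5·(-0.723918) − 0.25·(-0.200670) = 0.4121.

0.4121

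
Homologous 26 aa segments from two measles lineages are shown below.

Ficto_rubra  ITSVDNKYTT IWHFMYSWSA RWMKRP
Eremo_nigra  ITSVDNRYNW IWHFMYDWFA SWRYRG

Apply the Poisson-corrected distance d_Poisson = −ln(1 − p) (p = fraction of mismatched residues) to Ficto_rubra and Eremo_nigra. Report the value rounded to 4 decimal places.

Differing sites — 7:K/R; 9:T/N; 10:T/W; 17:S/D; 19:S/F; 21:R/S; 23:M/R; 24:K/Y; 26:P/G.
p = 9/26 = 0.346154.
d = −ln(1 − 0.346154) = −ln(0.653846) = 0.4249.

0.4249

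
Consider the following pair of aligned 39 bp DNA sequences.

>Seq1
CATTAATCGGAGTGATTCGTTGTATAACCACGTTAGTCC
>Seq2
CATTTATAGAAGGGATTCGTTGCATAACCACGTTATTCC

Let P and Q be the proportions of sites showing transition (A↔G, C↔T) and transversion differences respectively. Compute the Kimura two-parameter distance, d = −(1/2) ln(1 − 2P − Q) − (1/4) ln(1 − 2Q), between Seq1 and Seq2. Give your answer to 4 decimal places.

The sequences differ at positions 5 (A/T, transversion), 8 (C/A, transversion), 10 (G/A, transition), 13 (T/G, transversion), 23 (T/C, transition), 36 (G/T, transversion).
Of the 6 differences, 2 transitions and 4 transversions over 39 sites: P = 2/39 = 0.051282, Q = 4/39 = 0.102564.
d = −0.5·ln(0.794872) − 0.25·ln(0.794872) = −0.5·(-0.229574) − 0.25·(-0.229574) = 0.1722.

0.1722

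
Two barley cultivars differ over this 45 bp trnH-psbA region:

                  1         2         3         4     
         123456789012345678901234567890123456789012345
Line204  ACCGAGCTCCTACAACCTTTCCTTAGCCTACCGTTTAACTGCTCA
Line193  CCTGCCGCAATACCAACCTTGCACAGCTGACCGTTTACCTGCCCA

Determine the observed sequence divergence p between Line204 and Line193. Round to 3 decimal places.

Mismatches occur at site 1 (A/C), site 3 (C/T), site 5 (A/C), site 6 (G/C), site 7 (C/G), site 8 (T/C), site 9 (C/A), site 10 (C/A), site 14 (A/C), site 16 (C/A), site 18 (T/C), site 21 (C/G), site 23 (T/A), site 24 (T/C), site 28 (C/T), site 29 (T/G), site 38 (A/C), site 43 (T/C).
There are 18 differences over 45 sites, so p = 18/45 = 0.400.

0.400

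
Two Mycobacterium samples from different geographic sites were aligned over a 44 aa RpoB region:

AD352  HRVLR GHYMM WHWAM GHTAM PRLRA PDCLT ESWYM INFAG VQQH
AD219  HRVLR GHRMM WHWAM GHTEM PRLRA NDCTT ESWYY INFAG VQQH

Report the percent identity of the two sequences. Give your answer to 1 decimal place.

88.6%

Mismatches occur at site 8 (Y/R), site 19 (A/E), site 26 (P/N), site 29 (L/T), site 35 (M/Y).
39 of the 44 sites match, so the percent identity is 39/44 × 100 = 88.6%.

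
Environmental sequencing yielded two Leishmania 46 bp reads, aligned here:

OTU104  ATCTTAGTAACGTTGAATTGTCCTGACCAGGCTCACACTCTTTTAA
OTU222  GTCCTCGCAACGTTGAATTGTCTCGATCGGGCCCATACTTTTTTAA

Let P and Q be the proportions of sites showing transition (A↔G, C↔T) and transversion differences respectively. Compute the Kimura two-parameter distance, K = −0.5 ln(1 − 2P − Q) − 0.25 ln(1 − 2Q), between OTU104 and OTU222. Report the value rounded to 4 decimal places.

Differing sites — 1:A/G (Ti); 4:T/C (Ti); 6:A/C (Tv); 8:T/C (Ti); 23:C/T (Ti); 24:T/C (Ti); 27:C/T (Ti); 29:A/G (Ti); 33:T/C (Ti); 36:C/T (Ti); 40:C/T (Ti).
Of the 11 differences, 10 transitions and 1 transversion over 46 sites: P = 10/46 = 0.217391, Q = 1/46 = 0.021739.
d = −0.5·ln(0.543479) − 0.25·ln(0.956522) = −0.5·(-0.609764) − 0.25·(-0.044451) = 0.3160.

0.3160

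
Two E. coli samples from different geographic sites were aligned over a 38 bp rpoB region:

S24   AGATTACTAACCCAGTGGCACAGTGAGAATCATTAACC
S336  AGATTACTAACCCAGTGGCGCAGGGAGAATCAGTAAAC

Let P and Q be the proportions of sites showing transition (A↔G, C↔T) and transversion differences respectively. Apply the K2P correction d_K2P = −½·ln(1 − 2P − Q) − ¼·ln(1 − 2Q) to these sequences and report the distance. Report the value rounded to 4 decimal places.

0.1135

Differing sites — 20:A/G (Ti); 24:T/G (Tv); 33:T/G (Tv); 37:C/A (Tv).
Of the 4 differences, 1 transition and 3 transversions over 38 sites: P = 1/38 = 0.026316, Q = 3/38 = 0.078947.
d = −0.5·ln(0.868421) − 0.25·ln(0.842106) = −0.5·(-0.141079) − 0.25·(-0.171849) = 0.1135.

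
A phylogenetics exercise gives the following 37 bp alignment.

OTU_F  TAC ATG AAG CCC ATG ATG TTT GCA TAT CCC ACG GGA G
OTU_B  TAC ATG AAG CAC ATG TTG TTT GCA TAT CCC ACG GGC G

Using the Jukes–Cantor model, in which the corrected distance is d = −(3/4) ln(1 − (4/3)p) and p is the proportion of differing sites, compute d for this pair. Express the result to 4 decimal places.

0.0858

Differing sites — 11:C/A; 16:A/T; 36:A/C.
p = 3/37 = 0.081081.
d = −0.75 · ln(1 − (4/3)·0.081081) = −0.75 · ln(0.891892) = −0.75 · (-0.114410) = 0.0858.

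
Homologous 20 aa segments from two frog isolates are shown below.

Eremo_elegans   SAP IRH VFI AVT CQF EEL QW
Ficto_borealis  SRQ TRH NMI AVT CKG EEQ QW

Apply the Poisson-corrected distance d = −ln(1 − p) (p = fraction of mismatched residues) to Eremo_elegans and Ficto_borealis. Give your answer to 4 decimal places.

0.5108

The sequences differ at positions 2 (A/R), 3 (P/Q), 4 (I/T), 7 (V/N), 8 (F/M), 14 (Q/K), 15 (F/G), 18 (L/Q).
p = 8/20 = 0.400000.
d = −ln(1 − 0.400000) = −ln(0.600000) = 0.5108.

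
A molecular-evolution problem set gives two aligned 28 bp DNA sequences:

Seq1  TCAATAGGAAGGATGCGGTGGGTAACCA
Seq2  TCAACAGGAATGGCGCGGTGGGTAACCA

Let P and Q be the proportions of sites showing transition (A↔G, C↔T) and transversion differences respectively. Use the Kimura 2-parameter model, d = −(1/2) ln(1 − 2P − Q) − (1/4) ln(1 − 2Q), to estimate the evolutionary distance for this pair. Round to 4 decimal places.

Differing sites — 5:T/C (Ti); 11:G/T (Tv); 13:A/G (Ti); 14:T/C (Ti).
Of the 4 differences, 3 transitions and 1 transversion over 28 sites: P = 3/28 = 0.107143, Q = 1/28 = 0.035714.
d = −0.5·ln(0.750000) − 0.25·ln(0.928572) = −0.5·(-0.287682) − 0.25·(-0.074107) = 0.1624.

0.1624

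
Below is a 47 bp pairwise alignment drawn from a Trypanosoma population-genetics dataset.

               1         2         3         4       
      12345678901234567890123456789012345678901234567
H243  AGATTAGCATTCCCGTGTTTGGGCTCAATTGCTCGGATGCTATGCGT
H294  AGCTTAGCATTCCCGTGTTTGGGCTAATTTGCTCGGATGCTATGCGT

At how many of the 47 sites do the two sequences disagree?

The sequences differ at positions 3 (A/C), 26 (C/A), 28 (A/T).
That gives 3 mismatches out of 47 aligned sites, so the Hamming distance is 3.

3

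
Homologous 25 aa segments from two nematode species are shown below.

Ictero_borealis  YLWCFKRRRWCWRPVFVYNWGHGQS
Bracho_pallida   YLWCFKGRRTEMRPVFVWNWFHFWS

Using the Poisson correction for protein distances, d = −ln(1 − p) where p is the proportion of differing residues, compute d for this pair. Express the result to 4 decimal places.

0.3857

Mismatches occur at site 7 (R↔G), site 10 (W↔T), site 11 (C↔E), site 12 (W↔M), site 18 (Y↔W), site 21 (G↔F), site 23 (G↔F), site 24 (Q↔W).
p = 8/25 = 0.320000.
d = −ln(1 − 0.320000) = −ln(0.680000) = 0.3857.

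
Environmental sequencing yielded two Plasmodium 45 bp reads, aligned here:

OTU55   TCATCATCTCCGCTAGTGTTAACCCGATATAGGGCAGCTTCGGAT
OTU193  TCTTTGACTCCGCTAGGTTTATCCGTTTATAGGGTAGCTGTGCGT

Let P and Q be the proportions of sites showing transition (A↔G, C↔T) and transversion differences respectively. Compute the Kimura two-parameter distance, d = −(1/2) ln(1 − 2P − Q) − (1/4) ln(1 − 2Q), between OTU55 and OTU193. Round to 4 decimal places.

Differing sites — 3:A/T (Tv); 5:C/T (Ti); 6:A/G (Ti); 7:T/A (Tv); 17:T/G (Tv); 18:G/T (Tv); 22:A/T (Tv); 25:C/G (Tv); 26:G/T (Tv); 27:A/T (Tv); 35:C/T (Ti); 40:T/G (Tv); 41:C/T (Ti); 43:G/C (Tv); 44:A/G (Ti).
Of the 15 differences, 5 transitions and 10 transversions over 45 sites: P = 5/45 = 0.111111, Q = 10/45 = 0.222222.
d = −0.5·ln(0.555556) − 0.25·ln(0.555556) = −0.5·(-0.587786) − 0.25·(-0.587786) = 0.4408.

0.4408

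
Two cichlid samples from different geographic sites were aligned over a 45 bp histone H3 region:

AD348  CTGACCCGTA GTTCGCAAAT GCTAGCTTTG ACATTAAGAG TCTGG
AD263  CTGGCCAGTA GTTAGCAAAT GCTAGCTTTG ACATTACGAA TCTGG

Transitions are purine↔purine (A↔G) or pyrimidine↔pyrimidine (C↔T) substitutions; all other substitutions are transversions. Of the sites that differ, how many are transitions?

2

The sequences differ at positions 4 (A/G, transition), 7 (C/A, transversion), 14 (C/A, transversion), 37 (A/C, transversion), 40 (G/A, transition).
Of the 5 differences, 2 transitions and 3 transversions, so the answer is 2.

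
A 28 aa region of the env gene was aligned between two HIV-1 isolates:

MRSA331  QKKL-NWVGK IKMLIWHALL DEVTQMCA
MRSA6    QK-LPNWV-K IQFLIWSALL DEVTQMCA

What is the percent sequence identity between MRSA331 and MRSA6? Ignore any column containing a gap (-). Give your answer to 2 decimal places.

Excluding the 3 gap columns leaves 25 comparable sites.
The sequences differ at positions 12 (K/Q), 13 (M/F), 17 (H/S).
22 of the 25 comparable sites match, so the percent identity is 22/25 × 100 = 88.00%.

88.00%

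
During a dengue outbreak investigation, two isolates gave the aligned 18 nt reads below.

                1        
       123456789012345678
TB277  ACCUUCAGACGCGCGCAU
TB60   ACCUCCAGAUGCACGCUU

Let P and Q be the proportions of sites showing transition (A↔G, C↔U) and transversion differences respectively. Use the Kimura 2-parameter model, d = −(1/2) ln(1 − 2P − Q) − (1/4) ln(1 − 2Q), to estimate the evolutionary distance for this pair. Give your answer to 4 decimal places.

0.2757

Differing sites — 5:U/C (Ti); 10:C/U (Ti); 13:G/A (Ti); 17:A/U (Tv).
Of the 4 differences, 3 transitions and 1 transversion over 18 sites: P = 3/18 = 0.166667, Q = 1/18 = 0.055556.
d = −0.5·ln(0.611110) − 0.25·ln(0.888888) = −0.5·(-0.492478) − 0.25·(-0.117784) = 0.2757.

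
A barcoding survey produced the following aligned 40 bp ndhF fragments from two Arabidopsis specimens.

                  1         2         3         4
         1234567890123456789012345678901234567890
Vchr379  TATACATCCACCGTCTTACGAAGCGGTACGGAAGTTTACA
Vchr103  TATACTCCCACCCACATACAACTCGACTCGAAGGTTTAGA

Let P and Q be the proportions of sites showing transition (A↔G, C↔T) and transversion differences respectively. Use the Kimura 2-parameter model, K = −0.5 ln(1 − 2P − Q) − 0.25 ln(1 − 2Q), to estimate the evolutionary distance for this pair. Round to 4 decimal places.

0.4743

Differing sites — 6:A/T (Tv); 7:T/C (Ti); 13:G/C (Tv); 14:T/A (Tv); 16:T/A (Tv); 20:G/A (Ti); 22:A/C (Tv); 23:G/T (Tv); 26:G/A (Ti); 27:T/C (Ti); 28:A/T (Tv); 31:G/A (Ti); 33:A/G (Ti); 39:C/G (Tv).
Of the 14 differences, 6 transitions and 8 transversions over 40 sites: P = 6/40 = 0.150000, Q = 8/40 = 0.200000.
d = −0.5·ln(0.500000) − 0.25·ln(0.600000) = −0.5·(-0.693147) − 0.25·(-0.510826) = 0.4743.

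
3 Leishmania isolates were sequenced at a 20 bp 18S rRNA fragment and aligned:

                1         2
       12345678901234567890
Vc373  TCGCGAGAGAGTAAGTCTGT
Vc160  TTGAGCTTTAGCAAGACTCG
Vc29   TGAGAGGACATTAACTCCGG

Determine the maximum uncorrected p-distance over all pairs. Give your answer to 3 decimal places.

Pairwise Hamming distances:
  Vc373 vs Vc160: 10
  Vc373 vs Vc29: 10
  Vc160 vs Vc29: 14
The largest is 14 mismatches, between Vc160 and Vc29; p = 14/20 = 0.700.

0.700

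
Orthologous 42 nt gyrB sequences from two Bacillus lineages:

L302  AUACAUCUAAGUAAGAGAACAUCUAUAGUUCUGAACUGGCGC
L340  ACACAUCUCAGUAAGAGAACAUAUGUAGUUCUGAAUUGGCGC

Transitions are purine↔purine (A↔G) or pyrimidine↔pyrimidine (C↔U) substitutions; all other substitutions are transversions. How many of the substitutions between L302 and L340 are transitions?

3

The sequences differ at positions 2 (U/C, transition), 9 (A/C, transversion), 23 (C/A, transversion), 25 (A/G, transition), 36 (C/U, transition).
Of the 5 differences, 3 transitions and 2 transversions, so the answer is 3.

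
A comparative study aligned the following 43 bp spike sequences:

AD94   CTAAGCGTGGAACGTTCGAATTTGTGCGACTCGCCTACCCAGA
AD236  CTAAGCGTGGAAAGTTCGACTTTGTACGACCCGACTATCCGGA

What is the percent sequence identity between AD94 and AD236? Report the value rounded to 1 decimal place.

83.7%

Mismatches occur at site 13 (C→A), site 20 (A→C), site 26 (G→A), site 31 (T→C), site 34 (C→A), site 38 (C→T), site 41 (A→G).
36 of the 43 sites match, so the percent identity is 36/43 × 100 = 83.7%.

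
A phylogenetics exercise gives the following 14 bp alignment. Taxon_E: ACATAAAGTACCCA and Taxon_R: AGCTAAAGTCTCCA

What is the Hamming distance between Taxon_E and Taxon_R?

The sequences differ at positions 2 (C/G), 3 (A/C), 10 (A/C), 11 (C/T).
That gives 4 mismatches out of 14 aligned sites, so the Hamming distance is 4.

4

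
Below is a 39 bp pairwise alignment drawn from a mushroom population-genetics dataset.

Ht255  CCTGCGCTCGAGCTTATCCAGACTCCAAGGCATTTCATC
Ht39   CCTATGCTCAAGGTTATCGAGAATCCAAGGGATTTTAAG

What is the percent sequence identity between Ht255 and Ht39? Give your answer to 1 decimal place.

The sequences differ at positions 4 (G/A), 5 (C/T), 10 (G/A), 13 (C/G), 19 (C/G), 23 (C/A), 31 (C/G), 36 (C/T), 38 (T/A), 39 (C/G).
29 of the 39 sites match, so the percent identity is 29/39 × 100 = 74.4%.

74.4%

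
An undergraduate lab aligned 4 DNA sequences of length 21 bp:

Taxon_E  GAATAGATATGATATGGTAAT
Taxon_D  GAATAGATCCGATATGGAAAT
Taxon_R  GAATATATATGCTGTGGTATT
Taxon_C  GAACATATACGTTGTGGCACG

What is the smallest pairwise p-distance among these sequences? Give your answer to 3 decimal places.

Pairwise Hamming distances:
  Taxon_E vs Taxon_D: 3
  Taxon_E vs Taxon_R: 4
  Taxon_E vs Taxon_C: 8
  Taxon_D vs Taxon_R: 7
  Taxon_D vs Taxon_C: 8
  Taxon_R vs Taxon_C: 6
The smallest is 3 mismatches, between Taxon_E and Taxon_D; p = 3/21 = 0.143.

0.143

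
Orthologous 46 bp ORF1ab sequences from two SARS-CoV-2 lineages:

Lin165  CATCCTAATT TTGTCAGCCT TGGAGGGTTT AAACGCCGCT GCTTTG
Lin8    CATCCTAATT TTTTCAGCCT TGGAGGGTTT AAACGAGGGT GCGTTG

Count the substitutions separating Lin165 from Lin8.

5

Mismatches occur at site 13 (G↔T), site 36 (C↔A), site 37 (C↔G), site 39 (C↔G), site 43 (T↔G).
That gives 5 mismatches out of 46 aligned sites, so the Hamming distance is 5.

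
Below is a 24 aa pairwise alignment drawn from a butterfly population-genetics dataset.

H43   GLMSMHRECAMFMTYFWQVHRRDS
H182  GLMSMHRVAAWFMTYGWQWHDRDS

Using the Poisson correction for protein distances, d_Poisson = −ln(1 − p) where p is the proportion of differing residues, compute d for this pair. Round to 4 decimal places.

0.2877

Differing sites — 8:E/V; 9:C/A; 11:M/W; 16:F/G; 19:V/W; 21:R/D.
p = 6/24 = 0.250000.
d = −ln(1 − 0.250000) = −ln(0.750000) = 0.2877.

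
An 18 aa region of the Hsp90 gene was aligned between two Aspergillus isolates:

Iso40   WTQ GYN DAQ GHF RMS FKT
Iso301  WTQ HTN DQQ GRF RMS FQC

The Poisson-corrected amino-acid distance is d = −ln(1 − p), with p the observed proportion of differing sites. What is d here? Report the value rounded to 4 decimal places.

Differing sites — 4:G/H; 5:Y/T; 8:A/Q; 11:H/R; 17:K/Q; 18:T/C.
p = 6/18 = 0.333333.
d = −ln(1 − 0.333333) = −ln(0.666667) = 0.4055.

0.4055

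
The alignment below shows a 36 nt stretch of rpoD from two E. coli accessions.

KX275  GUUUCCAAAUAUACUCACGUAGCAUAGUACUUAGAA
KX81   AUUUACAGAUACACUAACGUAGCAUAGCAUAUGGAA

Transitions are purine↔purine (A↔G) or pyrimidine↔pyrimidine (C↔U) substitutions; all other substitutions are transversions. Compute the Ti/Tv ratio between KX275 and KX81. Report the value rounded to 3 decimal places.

Differing sites — 1:G/A (Ti); 5:C/A (Tv); 8:A/G (Ti); 12:U/C (Ti); 16:C/A (Tv); 28:U/C (Ti); 30:C/U (Ti); 31:U/A (Tv); 33:A/G (Ti).
Of the 9 differences, 6 transitions and 3 transversions, so Ti/Tv = 6/3 = 2.000.

2.000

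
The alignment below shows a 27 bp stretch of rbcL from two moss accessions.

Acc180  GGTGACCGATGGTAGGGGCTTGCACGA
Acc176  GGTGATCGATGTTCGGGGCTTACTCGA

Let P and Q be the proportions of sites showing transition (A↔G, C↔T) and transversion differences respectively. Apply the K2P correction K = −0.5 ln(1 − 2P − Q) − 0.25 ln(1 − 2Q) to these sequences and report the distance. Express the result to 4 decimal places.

Differing sites — 6:C/T (Ti); 12:G/T (Tv); 14:A/C (Tv); 22:G/A (Ti); 24:A/T (Tv).
Of the 5 differences, 2 transitions and 3 transversions over 27 sites: P = 2/27 = 0.074074, Q = 3/27 = 0.111111.
d = −0.5·ln(0.740741) − 0.25·ln(0.777778) = −0.5·(-0.300104) − 0.25·(-0.251314) = 0.2129.

0.2129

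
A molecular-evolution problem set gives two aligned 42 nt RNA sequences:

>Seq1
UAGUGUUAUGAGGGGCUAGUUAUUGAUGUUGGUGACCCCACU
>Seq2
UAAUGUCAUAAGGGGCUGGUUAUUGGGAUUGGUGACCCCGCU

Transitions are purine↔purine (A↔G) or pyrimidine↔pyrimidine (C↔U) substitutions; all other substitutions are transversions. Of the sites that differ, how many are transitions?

Differing sites — 3:G/A (Ti); 7:U/C (Ti); 10:G/A (Ti); 18:A/G (Ti); 26:A/G (Ti); 27:U/G (Tv); 28:G/A (Ti); 40:A/G (Ti).
Of the 8 differences, 7 transitions and 1 transversion, so the answer is 7.

7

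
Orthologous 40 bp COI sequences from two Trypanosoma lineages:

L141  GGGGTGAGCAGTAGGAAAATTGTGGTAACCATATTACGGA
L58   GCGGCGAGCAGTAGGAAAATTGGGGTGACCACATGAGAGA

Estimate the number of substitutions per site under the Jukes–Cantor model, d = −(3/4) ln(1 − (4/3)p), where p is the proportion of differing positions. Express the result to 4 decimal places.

The sequences differ at positions 2 (G/C), 5 (T/C), 23 (T/G), 27 (A/G), 32 (T/C), 35 (T/G), 37 (C/G), 38 (G/A).
p = 8/40 = 0.200000.
d = −0.75 · ln(1 − (4/3)·0.200000) = −0.75 · ln(0.733333) = −0.75 · (-0.310155) = 0.2326.

0.2326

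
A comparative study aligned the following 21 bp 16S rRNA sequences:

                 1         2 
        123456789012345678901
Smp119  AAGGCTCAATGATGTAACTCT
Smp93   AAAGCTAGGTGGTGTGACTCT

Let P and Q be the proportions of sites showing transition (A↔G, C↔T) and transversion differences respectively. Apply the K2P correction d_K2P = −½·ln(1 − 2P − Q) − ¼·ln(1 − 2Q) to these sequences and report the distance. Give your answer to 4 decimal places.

0.3960

The sequences differ at positions 3 (G/A, transition), 7 (C/A, transversion), 8 (A/G, transition), 9 (A/G, transition), 12 (A/G, transition), 16 (A/G, transition).
Of the 6 differences, 5 transitions and 1 transversion over 21 sites: P = 5/21 = 0.238095, Q = 1/21 = 0.047619.
d = −0.5·ln(0.476191) − 0.25·ln(0.904762) = −0.5·(-0.741936) − 0.25·(-0.100083) = 0.3960.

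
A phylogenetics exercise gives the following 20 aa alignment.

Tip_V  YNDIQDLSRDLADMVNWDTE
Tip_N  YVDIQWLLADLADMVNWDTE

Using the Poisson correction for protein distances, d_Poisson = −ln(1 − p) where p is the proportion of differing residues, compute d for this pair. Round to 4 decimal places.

0.2231

Differing sites — 2:N/V; 6:D/W; 8:S/L; 9:R/A.
p = 4/20 = 0.200000.
d = −ln(1 − 0.200000) = −ln(0.800000) = 0.2231.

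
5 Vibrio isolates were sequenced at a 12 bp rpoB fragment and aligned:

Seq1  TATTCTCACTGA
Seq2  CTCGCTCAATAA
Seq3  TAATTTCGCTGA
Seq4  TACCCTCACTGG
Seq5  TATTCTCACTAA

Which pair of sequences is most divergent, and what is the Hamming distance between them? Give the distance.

8

Pairwise Hamming distances:
  Seq1 vs Seq2: 6
  Seq1 vs Seq3: 3
  Seq1 vs Seq4: 3
  Seq1 vs Seq5: 1
  Seq2 vs Seq3: 8
  Seq2 vs Seq4: 6
  Seq2 vs Seq5: 5
  Seq3 vs Seq4: 5
  Seq3 vs Seq5: 4
  Seq4 vs Seq5: 4
The largest is 8, between Seq2 and Seq3.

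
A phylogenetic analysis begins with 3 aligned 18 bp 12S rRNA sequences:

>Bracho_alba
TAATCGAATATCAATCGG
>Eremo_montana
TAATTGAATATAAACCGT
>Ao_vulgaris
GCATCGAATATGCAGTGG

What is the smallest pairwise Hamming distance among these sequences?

Pairwise Hamming distances:
  Bracho_alba vs Eremo_montana: 4
  Bracho_alba vs Ao_vulgaris: 6
  Eremo_montana vs Ao_vulgaris: 8
The smallest is 4, between Bracho_alba and Eremo_montana.

4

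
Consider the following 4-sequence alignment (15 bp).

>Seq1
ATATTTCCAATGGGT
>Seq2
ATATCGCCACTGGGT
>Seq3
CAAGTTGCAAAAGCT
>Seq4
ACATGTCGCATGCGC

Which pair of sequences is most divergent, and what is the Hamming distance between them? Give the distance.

12

Pairwise Hamming distances:
  Seq1 vs Seq2: 3
  Seq1 vs Seq3: 7
  Seq1 vs Seq4: 6
  Seq2 vs Seq3: 10
  Seq2 vs Seq4: 8
  Seq3 vs Seq4: 12
The largest is 12, between Seq3 and Seq4.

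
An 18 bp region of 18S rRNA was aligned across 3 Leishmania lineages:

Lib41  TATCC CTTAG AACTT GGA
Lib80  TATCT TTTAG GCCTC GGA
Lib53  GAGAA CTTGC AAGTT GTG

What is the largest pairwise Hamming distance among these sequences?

13

Pairwise Hamming distances:
  Lib41 vs Lib80: 5
  Lib41 vs Lib53: 9
  Lib80 vs Lib53: 13
The largest is 13, between Lib80 and Lib53.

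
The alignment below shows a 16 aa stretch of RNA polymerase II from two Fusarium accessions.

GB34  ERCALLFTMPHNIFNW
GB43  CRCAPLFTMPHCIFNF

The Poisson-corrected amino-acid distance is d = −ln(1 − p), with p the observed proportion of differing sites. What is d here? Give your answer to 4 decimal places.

0.2877

Differing sites — 1:E/C; 5:L/P; 12:N/C; 16:W/F.
p = 4/16 = 0.250000.
d = −ln(1 − 0.250000) = −ln(0.750000) = 0.2877.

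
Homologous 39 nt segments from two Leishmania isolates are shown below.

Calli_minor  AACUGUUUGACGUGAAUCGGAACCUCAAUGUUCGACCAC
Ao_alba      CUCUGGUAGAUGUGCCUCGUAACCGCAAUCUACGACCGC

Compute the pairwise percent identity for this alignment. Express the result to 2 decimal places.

Differing sites — 1:A/C; 2:A/U; 6:U/G; 8:U/A; 11:C/U; 15:A/C; 16:A/C; 20:G/U; 25:U/G; 30:G/C; 32:U/A; 38:A/G.
27 of the 39 sites match, so the percent identity is 27/39 × 100 = 69.23%.

69.23%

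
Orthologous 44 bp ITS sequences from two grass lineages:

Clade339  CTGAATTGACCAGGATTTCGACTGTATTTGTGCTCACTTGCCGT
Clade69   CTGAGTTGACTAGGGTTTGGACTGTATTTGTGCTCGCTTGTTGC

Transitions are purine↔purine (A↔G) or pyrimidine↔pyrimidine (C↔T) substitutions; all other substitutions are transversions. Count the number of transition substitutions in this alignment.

The sequences differ at positions 5 (A/G, transition), 11 (C/T, transition), 15 (A/G, transition), 19 (C/G, transversion), 36 (A/G, transition), 41 (C/T, transition), 42 (C/T, transition), 44 (T/C, transition).
Of the 8 differences, 7 transitions and 1 transversion, so the answer is 7.

7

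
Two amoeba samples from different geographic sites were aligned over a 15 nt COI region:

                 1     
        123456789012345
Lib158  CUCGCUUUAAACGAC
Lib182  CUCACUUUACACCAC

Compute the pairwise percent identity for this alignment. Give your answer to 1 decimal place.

Differing sites — 4:G/A; 10:A/C; 13:G/C.
12 of the 15 sites match, so the percent identity is 12/15 × 100 = 80.0%.

80.0%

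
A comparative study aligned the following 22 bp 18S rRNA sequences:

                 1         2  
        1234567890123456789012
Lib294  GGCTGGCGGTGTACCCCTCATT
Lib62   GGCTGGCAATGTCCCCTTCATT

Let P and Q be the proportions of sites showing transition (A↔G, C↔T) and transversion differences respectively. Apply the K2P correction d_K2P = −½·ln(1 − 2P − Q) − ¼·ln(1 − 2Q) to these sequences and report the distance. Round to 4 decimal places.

0.2153

Differing sites — 8:G/A (Ti); 9:G/A (Ti); 13:A/C (Tv); 17:C/T (Ti).
Of the 4 differences, 3 transitions and 1 transversion over 22 sites: P = 3/22 = 0.136364, Q = 1/22 = 0.045455.
d = −0.5·ln(0.681817) − 0.25·ln(0.909090) = −0.5·(-0.382994) − 0.25·(-0.095311) = 0.2153.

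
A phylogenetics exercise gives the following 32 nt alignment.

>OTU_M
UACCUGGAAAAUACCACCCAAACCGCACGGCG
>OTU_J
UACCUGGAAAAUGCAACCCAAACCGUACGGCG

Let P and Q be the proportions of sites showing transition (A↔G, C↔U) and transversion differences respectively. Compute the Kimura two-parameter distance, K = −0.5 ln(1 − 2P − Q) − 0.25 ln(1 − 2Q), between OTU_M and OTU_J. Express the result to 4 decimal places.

The sequences differ at positions 13 (A/G, transition), 15 (C/A, transversion), 26 (C/U, transition).
Of the 3 differences, 2 transitions and 1 transversion over 32 sites: P = 2/32 = 0.062500, Q = 1/32 = 0.031250.
d = −0.5·ln(0.843750) − 0.25·ln(0.937500) = −0.5·(-0.169899) − 0.25·(-0.064539) = 0.1011.

0.1011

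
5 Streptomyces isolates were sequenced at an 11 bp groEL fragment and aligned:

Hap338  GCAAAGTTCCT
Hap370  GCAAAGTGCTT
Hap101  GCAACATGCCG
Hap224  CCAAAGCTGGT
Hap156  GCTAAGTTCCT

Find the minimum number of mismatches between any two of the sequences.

1

Pairwise Hamming distances:
  Hap338 vs Hap370: 2
  Hap338 vs Hap101: 4
  Hap338 vs Hap224: 4
  Hap338 vs Hap156: 1
  Hap370 vs Hap101: 4
  Hap370 vs Hap224: 5
  Hap370 vs Hap156: 3
  Hap101 vs Hap224: 8
  Hap101 vs Hap156: 5
  Hap224 vs Hap156: 5
The smallest is 1, between Hap338 and Hap156.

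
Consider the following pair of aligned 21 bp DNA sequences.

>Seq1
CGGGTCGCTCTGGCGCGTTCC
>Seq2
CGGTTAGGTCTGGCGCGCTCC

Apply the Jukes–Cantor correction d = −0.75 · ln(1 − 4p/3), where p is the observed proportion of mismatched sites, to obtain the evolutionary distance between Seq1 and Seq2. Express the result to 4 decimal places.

The sequences differ at positions 4 (G/T), 6 (C/A), 8 (C/G), 18 (T/C).
p = 4/21 = 0.190476.
d = −0.75 · ln(1 − (4/3)·0.190476) = −0.75 · ln(0.746032) = −0.75 · (-0.292987) = 0.2197.

0.2197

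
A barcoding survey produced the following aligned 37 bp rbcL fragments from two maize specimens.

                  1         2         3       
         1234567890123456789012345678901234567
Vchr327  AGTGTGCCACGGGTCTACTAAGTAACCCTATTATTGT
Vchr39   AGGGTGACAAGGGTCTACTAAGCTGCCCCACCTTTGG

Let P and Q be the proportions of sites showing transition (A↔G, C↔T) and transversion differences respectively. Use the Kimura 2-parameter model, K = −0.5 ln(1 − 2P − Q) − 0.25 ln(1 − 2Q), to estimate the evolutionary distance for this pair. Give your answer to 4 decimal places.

0.3812

The sequences differ at positions 3 (T/G, transversion), 7 (C/A, transversion), 10 (C/A, transversion), 23 (T/C, transition), 24 (A/T, transversion), 25 (A/G, transition), 29 (T/C, transition), 31 (T/C, transition), 32 (T/C, transition), 33 (A/T, transversion), 37 (T/G, transversion).
Of the 11 differences, 5 transitions and 6 transversions over 37 sites: P = 5/37 = 0.135135, Q = 6/37 = 0.162162.
d = −0.5·ln(0.567568) − 0.25·ln(0.675676) = −0.5·(-0.566395) − 0.25·(-0.392042) = 0.3812.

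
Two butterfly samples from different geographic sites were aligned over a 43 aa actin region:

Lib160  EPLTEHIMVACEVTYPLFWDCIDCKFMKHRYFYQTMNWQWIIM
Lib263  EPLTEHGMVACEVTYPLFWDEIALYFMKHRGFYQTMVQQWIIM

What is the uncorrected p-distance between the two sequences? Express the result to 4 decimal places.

0.1860

Mismatches occur at site 7 (I→G), site 21 (C→E), site 23 (D→A), site 24 (C→L), site 25 (K→Y), site 31 (Y→G), site 37 (N→V), site 38 (W→Q).
There are 8 differences over 43 sites, so p = 8/43 = 0.1860.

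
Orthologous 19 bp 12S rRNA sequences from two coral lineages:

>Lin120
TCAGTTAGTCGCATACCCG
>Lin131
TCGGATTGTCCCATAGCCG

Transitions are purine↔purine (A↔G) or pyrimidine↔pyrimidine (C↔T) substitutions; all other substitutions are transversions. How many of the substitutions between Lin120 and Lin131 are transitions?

Differing sites — 3:A/G (Ti); 5:T/A (Tv); 7:A/T (Tv); 11:G/C (Tv); 16:C/G (Tv).
Of the 5 differences, 1 transition and 4 transversions, so the answer is 1.

1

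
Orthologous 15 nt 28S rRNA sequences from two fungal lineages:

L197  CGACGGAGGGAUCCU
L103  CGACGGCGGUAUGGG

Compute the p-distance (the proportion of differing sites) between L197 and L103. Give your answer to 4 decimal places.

0.3333

Differing sites — 7:A/C; 10:G/U; 13:C/G; 14:C/G; 15:U/G.
There are 5 differences over 15 sites, so p = 5/15 = 0.3333.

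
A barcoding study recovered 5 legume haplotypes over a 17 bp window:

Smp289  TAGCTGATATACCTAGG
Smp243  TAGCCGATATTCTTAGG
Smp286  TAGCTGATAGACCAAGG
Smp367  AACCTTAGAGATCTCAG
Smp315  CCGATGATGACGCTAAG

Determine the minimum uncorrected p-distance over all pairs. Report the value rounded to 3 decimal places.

Pairwise Hamming distances:
  Smp289 vs Smp243: 3
  Smp289 vs Smp286: 2
  Smp289 vs Smp367: 8
  Smp289 vs Smp315: 8
  Smp243 vs Smp286: 5
  Smp243 vs Smp367: 11
  Smp243 vs Smp315: 10
  Smp286 vs Smp367: 8
  Smp286 vs Smp315: 9
  Smp367 vs Smp315: 11
The smallest is 2 mismatches, between Smp289 and Smp286; p = 2/17 = 0.118.

0.118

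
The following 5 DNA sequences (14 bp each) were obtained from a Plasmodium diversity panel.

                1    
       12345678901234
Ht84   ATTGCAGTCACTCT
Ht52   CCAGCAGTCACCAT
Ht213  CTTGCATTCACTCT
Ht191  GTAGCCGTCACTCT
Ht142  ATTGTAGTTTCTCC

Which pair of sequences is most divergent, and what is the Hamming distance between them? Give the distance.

9

Pairwise Hamming distances:
  Ht84 vs Ht52: 5
  Ht84 vs Ht213: 2
  Ht84 vs Ht191: 3
  Ht84 vs Ht142: 4
  Ht52 vs Ht213: 5
  Ht52 vs Ht191: 5
  Ht52 vs Ht142: 9
  Ht213 vs Ht191: 4
  Ht213 vs Ht142: 6
  Ht191 vs Ht142: 7
The largest is 9, between Ht52 and Ht142.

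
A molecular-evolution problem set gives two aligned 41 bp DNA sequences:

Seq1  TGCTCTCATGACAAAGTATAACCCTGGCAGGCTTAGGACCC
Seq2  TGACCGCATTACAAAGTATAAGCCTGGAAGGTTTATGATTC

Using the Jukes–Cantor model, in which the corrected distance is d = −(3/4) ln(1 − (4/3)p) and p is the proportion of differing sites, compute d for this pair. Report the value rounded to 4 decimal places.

Mismatches occur at site 3 (C/A), site 4 (T/C), site 6 (T/G), site 10 (G/T), site 22 (C/G), site 28 (C/A), site 32 (C/T), site 36 (G/T), site 39 (C/T), site 40 (C/T).
p = 10/41 = 0.243902.
d = −0.75 · ln(1 − (4/3)·0.243902) = −0.75 · ln(0.674797) = −0.75 · (-0.393343) = 0.2950.

0.2950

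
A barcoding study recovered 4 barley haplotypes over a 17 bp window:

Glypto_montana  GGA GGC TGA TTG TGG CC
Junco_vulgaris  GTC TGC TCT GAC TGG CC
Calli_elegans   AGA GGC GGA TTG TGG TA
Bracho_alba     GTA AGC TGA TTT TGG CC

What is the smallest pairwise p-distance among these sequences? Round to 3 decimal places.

0.176

Pairwise Hamming distances:
  Glypto_montana vs Junco_vulgaris: 8
  Glypto_montana vs Calli_elegans: 4
  Glypto_montana vs Bracho_alba: 3
  Junco_vulgaris vs Calli_elegans: 12
  Junco_vulgaris vs Bracho_alba: 7
  Calli_elegans vs Bracho_alba: 7
The smallest is 3 mismatches, between Glypto_montana and Bracho_alba; p = 3/17 = 0.176.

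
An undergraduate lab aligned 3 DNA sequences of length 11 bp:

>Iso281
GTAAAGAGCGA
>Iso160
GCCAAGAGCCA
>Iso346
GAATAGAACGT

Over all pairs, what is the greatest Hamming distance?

Pairwise Hamming distances:
  Iso281 vs Iso160: 3
  Iso281 vs Iso346: 4
  Iso160 vs Iso346: 6
The largest is 6, between Iso160 and Iso346.

6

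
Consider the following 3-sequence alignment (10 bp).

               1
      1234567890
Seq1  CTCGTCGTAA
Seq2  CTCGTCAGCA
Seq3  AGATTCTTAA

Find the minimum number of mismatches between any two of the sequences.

Pairwise Hamming distances:
  Seq1 vs Seq2: 3
  Seq1 vs Seq3: 5
  Seq2 vs Seq3: 7
The smallest is 3, between Seq1 and Seq2.

3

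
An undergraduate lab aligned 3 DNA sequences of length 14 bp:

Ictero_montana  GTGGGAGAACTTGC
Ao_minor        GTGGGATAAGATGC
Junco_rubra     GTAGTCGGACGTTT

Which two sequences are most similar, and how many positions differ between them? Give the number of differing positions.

Pairwise Hamming distances:
  Ictero_montana vs Ao_minor: 3
  Ictero_montana vs Junco_rubra: 7
  Ao_minor vs Junco_rubra: 9
The smallest is 3, between Ictero_montana and Ao_minor.

3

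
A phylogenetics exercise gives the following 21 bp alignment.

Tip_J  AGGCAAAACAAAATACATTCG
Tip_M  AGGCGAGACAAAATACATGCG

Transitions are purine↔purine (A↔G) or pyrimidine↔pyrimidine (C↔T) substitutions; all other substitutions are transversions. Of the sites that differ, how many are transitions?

2

The sequences differ at positions 5 (A/G, transition), 7 (A/G, transition), 19 (T/G, transversion).
Of the 3 differences, 2 transitions and 1 transversion, so the answer is 2.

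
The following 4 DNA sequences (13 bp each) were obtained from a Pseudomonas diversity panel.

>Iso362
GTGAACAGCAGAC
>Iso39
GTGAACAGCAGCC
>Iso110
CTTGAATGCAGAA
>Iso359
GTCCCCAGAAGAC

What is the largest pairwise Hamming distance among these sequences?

Pairwise Hamming distances:
  Iso362 vs Iso39: 1
  Iso362 vs Iso110: 6
  Iso362 vs Iso359: 4
  Iso39 vs Iso110: 7
  Iso39 vs Iso359: 5
  Iso110 vs Iso359: 8
The largest is 8, between Iso110 and Iso359.

8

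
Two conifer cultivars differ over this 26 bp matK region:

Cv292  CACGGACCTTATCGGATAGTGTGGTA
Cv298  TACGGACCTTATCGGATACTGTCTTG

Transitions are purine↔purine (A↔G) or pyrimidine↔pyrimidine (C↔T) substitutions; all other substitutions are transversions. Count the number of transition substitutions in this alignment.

Differing sites — 1:C/T (Ti); 19:G/C (Tv); 23:G/C (Tv); 24:G/T (Tv); 26:A/G (Ti).
Of the 5 differences, 2 transitions and 3 transversions, so the answer is 2.

2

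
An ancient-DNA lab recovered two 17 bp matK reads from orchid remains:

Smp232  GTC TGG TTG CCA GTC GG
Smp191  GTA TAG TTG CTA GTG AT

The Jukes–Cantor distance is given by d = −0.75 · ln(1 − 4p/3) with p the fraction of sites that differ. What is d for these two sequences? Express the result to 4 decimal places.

0.4770

Mismatches occur at site 3 (C/A), site 5 (G/A), site 11 (C/T), site 15 (C/G), site 16 (G/A), site 17 (G/T).
p = 6/17 = 0.352941.
d = −0.75 · ln(1 − (4/3)·0.352941) = −0.75 · ln(0.529412) = −0.75 · (-0.635988) = 0.4770.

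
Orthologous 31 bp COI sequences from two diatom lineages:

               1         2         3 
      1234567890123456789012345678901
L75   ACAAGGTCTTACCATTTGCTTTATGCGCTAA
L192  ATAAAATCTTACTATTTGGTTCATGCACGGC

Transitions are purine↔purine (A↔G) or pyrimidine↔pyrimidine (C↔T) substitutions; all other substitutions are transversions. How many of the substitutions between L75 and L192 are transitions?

7

The sequences differ at positions 2 (C/T, transition), 5 (G/A, transition), 6 (G/A, transition), 13 (C/T, transition), 19 (C/G, transversion), 22 (T/C, transition), 27 (G/A, transition), 29 (T/G, transversion), 30 (A/G, transition), 31 (A/C, transversion).
Of the 10 differences, 7 transitions and 3 transversions, so the answer is 7.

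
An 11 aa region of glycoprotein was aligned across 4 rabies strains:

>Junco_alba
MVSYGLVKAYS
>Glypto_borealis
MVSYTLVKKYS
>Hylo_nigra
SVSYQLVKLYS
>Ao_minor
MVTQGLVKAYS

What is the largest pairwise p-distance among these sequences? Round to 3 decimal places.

Pairwise Hamming distances:
  Junco_alba vs Glypto_borealis: 2
  Junco_alba vs Hylo_nigra: 3
  Junco_alba vs Ao_minor: 2
  Glypto_borealis vs Hylo_nigra: 3
  Glypto_borealis vs Ao_minor: 4
  Hylo_nigra vs Ao_minor: 5
The largest is 5 mismatches, between Hylo_nigra and Ao_minor; p = 5/11 = 0.455.

0.455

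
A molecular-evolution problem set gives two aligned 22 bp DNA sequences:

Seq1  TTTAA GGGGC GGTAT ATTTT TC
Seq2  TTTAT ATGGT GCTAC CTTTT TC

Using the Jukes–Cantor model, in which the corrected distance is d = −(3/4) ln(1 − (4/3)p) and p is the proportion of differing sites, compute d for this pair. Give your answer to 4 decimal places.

The sequences differ at positions 5 (A/T), 6 (G/A), 7 (G/T), 10 (C/T), 12 (G/C), 15 (T/C), 16 (A/C).
p = 7/22 = 0.318182.
d = −0.75 · ln(1 − (4/3)·0.318182) = −0.75 · ln(0.575757) = −0.75 · (-0.552070) = 0.4141.

0.4141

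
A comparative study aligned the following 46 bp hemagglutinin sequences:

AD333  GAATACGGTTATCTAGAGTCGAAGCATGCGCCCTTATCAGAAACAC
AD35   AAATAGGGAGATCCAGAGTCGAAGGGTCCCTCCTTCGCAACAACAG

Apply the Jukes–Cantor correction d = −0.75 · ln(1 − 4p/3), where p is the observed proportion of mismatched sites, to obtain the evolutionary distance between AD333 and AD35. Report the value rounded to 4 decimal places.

0.4279

Differing sites — 1:G/A; 6:C/G; 9:T/A; 10:T/G; 14:T/C; 25:C/G; 26:A/G; 28:G/C; 30:G/C; 31:C/T; 36:A/C; 37:T/G; 40:G/A; 41:A/C; 46:C/G.
p = 15/46 = 0.326087.
d = −0.75 · ln(1 − (4/3)·0.326087) = −0.75 · ln(0.565217) = −0.75 · (-0.570546) = 0.4279.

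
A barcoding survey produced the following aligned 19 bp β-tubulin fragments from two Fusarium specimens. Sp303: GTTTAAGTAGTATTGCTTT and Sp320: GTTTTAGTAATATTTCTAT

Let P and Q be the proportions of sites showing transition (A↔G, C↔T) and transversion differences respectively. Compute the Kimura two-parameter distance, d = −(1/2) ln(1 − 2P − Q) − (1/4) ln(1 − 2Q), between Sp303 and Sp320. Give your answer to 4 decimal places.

Differing sites — 5:A/T (Tv); 10:G/A (Ti); 15:G/T (Tv); 18:T/A (Tv).
Of the 4 differences, 1 transition and 3 transversions over 19 sites: P = 1/19 = 0.052632, Q = 3/19 = 0.157895.
d = −0.5·ln(0.736841) − 0.25·ln(0.684210) = −0.5·(-0.305383) − 0.25·(-0.379490) = 0.2476.

0.2476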